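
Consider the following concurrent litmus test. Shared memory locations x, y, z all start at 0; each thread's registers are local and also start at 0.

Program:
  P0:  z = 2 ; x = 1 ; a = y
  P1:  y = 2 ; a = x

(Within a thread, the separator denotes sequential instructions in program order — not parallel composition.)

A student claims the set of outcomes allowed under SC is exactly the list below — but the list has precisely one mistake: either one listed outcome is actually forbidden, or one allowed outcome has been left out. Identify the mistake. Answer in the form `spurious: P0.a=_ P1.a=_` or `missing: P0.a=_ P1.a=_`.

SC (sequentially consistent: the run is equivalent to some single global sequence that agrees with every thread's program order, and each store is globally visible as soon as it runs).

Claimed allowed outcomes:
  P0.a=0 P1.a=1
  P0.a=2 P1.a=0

outcome vector order: (P0.a,P1.a)
[SC] allowed = {0/1, 2/0, 2/1}
SC∖claimed = {2/1}

missing: P0.a=2 P1.a=1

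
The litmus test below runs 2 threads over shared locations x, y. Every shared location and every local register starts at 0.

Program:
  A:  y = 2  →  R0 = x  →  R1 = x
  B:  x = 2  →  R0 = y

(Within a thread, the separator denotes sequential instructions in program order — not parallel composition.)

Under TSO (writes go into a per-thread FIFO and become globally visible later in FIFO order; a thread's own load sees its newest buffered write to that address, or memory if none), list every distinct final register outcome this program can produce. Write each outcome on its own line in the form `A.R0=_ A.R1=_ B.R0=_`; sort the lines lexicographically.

A.R0=0 A.R1=0 B.R0=0
A.R0=0 A.R1=0 B.R0=2
A.R0=0 A.R1=2 B.R0=0
A.R0=0 A.R1=2 B.R0=2
A.R0=2 A.R1=2 B.R0=0
A.R0=2 A.R1=2 B.R0=2

outcome vector order: (A.R0,A.R1,B.R0)
|TSO outcomes| = 6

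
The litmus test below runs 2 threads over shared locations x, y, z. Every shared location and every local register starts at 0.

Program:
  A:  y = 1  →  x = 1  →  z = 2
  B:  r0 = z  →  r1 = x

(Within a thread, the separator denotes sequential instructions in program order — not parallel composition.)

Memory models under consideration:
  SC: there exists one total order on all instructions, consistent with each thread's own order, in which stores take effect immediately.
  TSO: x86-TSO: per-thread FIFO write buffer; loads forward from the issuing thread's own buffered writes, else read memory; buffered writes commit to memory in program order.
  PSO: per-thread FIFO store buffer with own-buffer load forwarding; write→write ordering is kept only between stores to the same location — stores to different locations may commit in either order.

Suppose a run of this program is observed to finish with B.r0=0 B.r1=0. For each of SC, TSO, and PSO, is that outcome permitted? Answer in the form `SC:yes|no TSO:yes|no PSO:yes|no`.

SC:yes TSO:yes PSO:yes

outcome vector order: (B.r0,B.r1)
SC (3): 00; 01; 21
TSO (3): 00; 01; 21
PSO (4): 00; 01; 20; 21
target 00 ∈ {SC,TSO,PSO}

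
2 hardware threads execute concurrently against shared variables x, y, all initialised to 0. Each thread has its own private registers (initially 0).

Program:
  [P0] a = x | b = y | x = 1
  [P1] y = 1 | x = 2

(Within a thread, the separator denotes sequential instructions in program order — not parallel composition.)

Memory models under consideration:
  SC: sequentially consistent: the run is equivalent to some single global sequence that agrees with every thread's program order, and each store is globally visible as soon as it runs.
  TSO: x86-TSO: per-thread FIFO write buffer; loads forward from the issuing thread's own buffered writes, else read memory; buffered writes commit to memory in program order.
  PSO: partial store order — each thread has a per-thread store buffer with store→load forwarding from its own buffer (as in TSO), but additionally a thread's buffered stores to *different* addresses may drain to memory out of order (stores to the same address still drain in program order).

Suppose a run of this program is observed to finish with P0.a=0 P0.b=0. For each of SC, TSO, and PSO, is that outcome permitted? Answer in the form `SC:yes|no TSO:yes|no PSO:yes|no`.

SC:yes TSO:yes PSO:yes

outcome vector order: (P0.a,P0.b)
[SC] allowed = {(0,0), (0,1), (2,1)}
[TSO] allowed = {(0,0), (0,1), (2,1)}
[PSO] allowed = {(0,0), (0,1), (2,0), (2,1)}
target (0,0) ∈ {SC,TSO,PSO}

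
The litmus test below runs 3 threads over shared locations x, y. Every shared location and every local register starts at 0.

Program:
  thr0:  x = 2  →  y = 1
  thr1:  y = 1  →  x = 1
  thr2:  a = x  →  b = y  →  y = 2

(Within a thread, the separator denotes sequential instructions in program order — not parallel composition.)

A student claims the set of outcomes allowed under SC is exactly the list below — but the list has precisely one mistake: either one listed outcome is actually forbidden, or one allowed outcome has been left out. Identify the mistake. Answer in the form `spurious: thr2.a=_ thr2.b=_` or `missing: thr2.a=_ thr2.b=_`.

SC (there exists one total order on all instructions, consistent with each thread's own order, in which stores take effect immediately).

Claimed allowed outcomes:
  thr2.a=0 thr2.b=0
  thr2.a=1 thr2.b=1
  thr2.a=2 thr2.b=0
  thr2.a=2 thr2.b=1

missing: thr2.a=0 thr2.b=1

outcome vector order: (thr2.a,thr2.b)
SC (5): 00 01 11 20 21
SC∖claimed = {01}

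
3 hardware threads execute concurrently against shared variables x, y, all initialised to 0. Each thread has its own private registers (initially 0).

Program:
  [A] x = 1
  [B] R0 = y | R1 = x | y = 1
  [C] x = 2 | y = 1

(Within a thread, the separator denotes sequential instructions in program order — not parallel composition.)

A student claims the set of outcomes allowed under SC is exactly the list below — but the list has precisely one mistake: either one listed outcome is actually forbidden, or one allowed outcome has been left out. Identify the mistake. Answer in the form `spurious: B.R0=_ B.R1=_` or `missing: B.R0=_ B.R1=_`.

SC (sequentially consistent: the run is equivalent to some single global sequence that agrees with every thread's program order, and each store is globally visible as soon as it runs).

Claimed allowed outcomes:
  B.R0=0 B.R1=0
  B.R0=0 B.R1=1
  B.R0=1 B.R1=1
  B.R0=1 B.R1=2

outcome vector order: (B.R0,B.R1)
[SC] allowed = {(0,0), (0,1), (0,2), (1,1), (1,2)}
SC∖claimed = {(0,2)}

missing: B.R0=0 B.R1=2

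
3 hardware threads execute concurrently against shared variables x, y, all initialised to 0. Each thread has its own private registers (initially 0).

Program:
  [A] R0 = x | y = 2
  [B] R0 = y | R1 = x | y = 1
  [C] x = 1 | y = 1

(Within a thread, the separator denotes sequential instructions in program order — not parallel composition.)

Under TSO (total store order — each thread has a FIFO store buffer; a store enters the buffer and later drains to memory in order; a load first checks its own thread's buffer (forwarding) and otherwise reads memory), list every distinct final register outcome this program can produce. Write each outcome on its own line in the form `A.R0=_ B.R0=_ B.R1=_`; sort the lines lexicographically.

A.R0=0 B.R0=0 B.R1=0
A.R0=0 B.R0=0 B.R1=1
A.R0=0 B.R0=1 B.R1=1
A.R0=0 B.R0=2 B.R1=0
A.R0=0 B.R0=2 B.R1=1
A.R0=1 B.R0=0 B.R1=0
A.R0=1 B.R0=0 B.R1=1
A.R0=1 B.R0=1 B.R1=1
A.R0=1 B.R0=2 B.R1=1

outcome vector order: (A.R0,B.R0,B.R1)
|TSO outcomes| = 9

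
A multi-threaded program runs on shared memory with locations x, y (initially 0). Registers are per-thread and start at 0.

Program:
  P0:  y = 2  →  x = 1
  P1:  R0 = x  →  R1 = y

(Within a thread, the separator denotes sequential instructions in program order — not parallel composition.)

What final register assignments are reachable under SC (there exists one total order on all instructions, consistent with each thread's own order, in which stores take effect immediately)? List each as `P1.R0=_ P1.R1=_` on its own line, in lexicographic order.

P1.R0=0 P1.R1=0
P1.R0=0 P1.R1=2
P1.R0=1 P1.R1=2

outcome vector order: (P1.R0,P1.R1)
|SC outcomes| = 3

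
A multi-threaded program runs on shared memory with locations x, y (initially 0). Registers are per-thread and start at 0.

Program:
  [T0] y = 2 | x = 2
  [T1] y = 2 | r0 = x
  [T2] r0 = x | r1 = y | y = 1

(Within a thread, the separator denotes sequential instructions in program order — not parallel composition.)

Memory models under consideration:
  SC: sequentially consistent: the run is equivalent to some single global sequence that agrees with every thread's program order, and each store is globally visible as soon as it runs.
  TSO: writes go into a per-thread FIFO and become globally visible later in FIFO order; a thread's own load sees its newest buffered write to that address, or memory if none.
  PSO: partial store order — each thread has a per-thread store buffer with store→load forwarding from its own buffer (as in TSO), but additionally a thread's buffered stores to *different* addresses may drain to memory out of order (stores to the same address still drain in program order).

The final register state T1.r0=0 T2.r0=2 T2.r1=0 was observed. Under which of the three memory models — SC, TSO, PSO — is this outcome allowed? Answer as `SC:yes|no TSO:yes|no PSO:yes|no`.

SC:no TSO:no PSO:yes

outcome vector order: (T1.r0,T2.r0,T2.r1)
SC: 6 outcomes — {(0,0,0), (0,0,2), (0,2,2), (2,0,0), (2,0,2), (2,2,2)}
TSO: 6 outcomes — {(0,0,0), (0,0,2), (0,2,2), (2,0,0), (2,0,2), (2,2,2)}
PSO: 8 outcomes — {(0,0,0), (0,0,2), (0,2,0), (0,2,2), (2,0,0), (2,0,2), (2,2,0), (2,2,2)}
target (0,2,0) ∈ {PSO}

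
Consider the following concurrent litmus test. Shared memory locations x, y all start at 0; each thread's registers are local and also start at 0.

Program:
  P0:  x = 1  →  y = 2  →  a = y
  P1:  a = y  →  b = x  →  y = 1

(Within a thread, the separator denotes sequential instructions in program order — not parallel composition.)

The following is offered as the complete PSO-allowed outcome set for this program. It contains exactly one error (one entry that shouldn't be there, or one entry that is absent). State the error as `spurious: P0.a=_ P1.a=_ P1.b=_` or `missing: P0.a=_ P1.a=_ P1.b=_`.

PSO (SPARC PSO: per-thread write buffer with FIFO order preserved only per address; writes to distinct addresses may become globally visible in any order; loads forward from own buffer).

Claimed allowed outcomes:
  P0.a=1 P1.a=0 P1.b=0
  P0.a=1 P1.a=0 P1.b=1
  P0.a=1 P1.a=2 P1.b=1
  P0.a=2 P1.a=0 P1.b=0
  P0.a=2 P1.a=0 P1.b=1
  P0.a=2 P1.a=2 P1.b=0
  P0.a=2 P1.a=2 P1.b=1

outcome vector order: (P0.a,P1.a,P1.b)
PSO: 8 outcomes — {1/0/0; 1/0/1; 1/2/0; 1/2/1; 2/0/0; 2/0/1; 2/2/0; 2/2/1}
PSO∖claimed = {1/2/0}

missing: P0.a=1 P1.a=2 P1.b=0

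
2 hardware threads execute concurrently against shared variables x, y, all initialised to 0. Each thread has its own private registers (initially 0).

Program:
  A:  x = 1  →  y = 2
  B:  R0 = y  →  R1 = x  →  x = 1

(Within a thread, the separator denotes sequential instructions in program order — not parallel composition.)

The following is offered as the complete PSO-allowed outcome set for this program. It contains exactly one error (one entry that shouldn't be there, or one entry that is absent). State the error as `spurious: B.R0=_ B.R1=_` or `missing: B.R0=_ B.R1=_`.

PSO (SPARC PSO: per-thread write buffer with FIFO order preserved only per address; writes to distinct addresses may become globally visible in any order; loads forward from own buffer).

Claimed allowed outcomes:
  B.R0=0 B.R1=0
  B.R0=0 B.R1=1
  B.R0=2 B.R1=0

missing: B.R0=2 B.R1=1

outcome vector order: (B.R0,B.R1)
PSO: 4 outcomes — {00 01 20 21}
PSO∖claimed = {21}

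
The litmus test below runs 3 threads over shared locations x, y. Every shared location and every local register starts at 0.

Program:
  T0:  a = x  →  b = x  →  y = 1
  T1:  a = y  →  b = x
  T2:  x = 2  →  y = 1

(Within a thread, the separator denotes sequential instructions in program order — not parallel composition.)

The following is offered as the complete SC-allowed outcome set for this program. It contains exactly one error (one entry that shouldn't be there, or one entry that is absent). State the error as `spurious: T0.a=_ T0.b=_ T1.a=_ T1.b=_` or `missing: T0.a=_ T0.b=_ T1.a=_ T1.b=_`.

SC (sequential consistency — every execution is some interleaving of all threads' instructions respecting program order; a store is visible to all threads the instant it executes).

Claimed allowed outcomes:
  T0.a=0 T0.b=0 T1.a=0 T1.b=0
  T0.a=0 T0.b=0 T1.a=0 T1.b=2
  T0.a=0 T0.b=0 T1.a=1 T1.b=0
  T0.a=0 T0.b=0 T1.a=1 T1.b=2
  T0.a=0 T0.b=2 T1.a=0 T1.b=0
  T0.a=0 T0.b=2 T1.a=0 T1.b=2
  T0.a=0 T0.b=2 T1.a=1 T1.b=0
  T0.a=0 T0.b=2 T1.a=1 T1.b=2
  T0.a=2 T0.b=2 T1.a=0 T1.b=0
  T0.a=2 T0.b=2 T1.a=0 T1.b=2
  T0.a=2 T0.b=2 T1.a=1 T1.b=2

outcome vector order: (T0.a,T0.b,T1.a,T1.b)
SC (10): 0/0/0/0 0/0/0/2 0/0/1/0 0/0/1/2 0/2/0/0 0/2/0/2 0/2/1/2 2/2/0/0 2/2/0/2 2/2/1/2
claimed∖SC = {0/2/1/0}

spurious: T0.a=0 T0.b=2 T1.a=1 T1.b=0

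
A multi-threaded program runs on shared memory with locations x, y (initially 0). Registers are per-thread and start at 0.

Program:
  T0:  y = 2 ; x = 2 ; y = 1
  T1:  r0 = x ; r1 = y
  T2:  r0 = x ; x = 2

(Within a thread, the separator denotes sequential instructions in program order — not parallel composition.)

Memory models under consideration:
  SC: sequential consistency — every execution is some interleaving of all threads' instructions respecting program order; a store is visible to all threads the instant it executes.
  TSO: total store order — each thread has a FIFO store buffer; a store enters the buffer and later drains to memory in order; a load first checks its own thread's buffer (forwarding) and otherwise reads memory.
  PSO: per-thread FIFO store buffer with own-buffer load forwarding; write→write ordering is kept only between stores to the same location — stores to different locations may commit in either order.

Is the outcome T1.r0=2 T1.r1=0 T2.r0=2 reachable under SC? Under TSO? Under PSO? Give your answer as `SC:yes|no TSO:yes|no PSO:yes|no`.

outcome vector order: (T1.r0,T1.r1,T2.r0)
under SC → 000 002 010 012 020 022 200 210 212 220 222
under TSO → 000 002 010 012 020 022 200 210 212 220 222
under PSO → 000 002 010 012 020 022 200 202 210 212 220 222
target 202 ∈ {PSO}

SC:no TSO:no PSO:yes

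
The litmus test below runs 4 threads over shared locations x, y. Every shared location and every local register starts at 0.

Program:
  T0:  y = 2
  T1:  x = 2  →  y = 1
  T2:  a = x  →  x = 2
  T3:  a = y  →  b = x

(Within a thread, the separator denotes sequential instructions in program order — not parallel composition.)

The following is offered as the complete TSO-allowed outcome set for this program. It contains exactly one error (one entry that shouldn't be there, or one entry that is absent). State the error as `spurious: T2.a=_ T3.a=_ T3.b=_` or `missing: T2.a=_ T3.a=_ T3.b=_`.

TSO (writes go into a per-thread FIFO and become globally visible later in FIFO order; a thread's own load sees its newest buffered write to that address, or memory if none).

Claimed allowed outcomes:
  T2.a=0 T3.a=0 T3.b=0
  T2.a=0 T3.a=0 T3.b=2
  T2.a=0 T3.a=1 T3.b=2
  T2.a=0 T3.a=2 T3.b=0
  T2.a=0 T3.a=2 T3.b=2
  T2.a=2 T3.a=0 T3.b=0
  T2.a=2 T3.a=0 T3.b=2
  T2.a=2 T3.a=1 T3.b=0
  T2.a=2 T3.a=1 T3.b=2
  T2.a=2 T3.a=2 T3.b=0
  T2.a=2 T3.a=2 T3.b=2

spurious: T2.a=2 T3.a=1 T3.b=0

outcome vector order: (T2.a,T3.a,T3.b)
under TSO → 000 002 012 020 022 200 202 212 220 222
claimed∖TSO = {210}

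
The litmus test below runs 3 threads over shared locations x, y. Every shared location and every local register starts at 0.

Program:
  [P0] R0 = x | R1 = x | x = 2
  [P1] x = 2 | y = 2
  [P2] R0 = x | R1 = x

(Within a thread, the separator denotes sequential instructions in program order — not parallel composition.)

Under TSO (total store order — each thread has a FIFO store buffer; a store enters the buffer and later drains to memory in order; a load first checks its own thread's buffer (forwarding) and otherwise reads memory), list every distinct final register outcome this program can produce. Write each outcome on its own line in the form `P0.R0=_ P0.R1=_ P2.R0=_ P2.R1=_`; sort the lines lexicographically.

outcome vector order: (P0.R0,P0.R1,P2.R0,P2.R1)
|TSO outcomes| = 9

P0.R0=0 P0.R1=0 P2.R0=0 P2.R1=0
P0.R0=0 P0.R1=0 P2.R0=0 P2.R1=2
P0.R0=0 P0.R1=0 P2.R0=2 P2.R1=2
P0.R0=0 P0.R1=2 P2.R0=0 P2.R1=0
P0.R0=0 P0.R1=2 P2.R0=0 P2.R1=2
P0.R0=0 P0.R1=2 P2.R0=2 P2.R1=2
P0.R0=2 P0.R1=2 P2.R0=0 P2.R1=0
P0.R0=2 P0.R1=2 P2.R0=0 P2.R1=2
P0.R0=2 P0.R1=2 P2.R0=2 P2.R1=2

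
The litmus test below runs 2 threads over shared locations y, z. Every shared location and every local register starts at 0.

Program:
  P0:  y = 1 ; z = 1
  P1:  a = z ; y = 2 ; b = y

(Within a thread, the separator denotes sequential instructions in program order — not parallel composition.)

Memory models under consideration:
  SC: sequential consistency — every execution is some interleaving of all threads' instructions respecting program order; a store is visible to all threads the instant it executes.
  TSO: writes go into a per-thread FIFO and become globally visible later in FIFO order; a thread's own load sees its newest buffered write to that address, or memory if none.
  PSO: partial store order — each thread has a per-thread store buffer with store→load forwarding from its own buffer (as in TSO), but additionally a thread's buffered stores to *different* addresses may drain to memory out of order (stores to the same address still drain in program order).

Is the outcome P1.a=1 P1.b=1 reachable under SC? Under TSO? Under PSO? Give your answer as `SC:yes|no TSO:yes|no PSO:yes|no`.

outcome vector order: (P1.a,P1.b)
under SC → 0/1 0/2 1/2
under TSO → 0/1 0/2 1/2
under PSO → 0/1 0/2 1/1 1/2
target 1/1 ∈ {PSO}

SC:no TSO:no PSO:yes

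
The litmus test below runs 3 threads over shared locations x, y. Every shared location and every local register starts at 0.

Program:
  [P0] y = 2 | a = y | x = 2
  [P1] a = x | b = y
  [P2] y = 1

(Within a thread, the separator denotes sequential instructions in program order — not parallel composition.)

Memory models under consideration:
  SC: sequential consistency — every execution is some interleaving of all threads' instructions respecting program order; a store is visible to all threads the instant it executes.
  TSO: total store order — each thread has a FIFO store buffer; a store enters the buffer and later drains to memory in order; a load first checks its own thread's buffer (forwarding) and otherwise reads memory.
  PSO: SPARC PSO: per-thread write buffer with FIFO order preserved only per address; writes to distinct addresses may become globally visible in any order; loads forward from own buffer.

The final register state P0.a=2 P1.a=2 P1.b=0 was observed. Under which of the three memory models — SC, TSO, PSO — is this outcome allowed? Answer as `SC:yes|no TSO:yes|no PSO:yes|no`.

SC:no TSO:no PSO:yes

outcome vector order: (P0.a,P1.a,P1.b)
SC (9): (1,0,0), (1,0,1), (1,0,2), (1,2,1), (2,0,0), (2,0,1), (2,0,2), (2,2,1), (2,2,2)
TSO (9): (1,0,0), (1,0,1), (1,0,2), (1,2,1), (2,0,0), (2,0,1), (2,0,2), (2,2,1), (2,2,2)
PSO (10): (1,0,0), (1,0,1), (1,0,2), (1,2,1), (2,0,0), (2,0,1), (2,0,2), (2,2,0), (2,2,1), (2,2,2)
target (2,2,0) ∈ {PSO}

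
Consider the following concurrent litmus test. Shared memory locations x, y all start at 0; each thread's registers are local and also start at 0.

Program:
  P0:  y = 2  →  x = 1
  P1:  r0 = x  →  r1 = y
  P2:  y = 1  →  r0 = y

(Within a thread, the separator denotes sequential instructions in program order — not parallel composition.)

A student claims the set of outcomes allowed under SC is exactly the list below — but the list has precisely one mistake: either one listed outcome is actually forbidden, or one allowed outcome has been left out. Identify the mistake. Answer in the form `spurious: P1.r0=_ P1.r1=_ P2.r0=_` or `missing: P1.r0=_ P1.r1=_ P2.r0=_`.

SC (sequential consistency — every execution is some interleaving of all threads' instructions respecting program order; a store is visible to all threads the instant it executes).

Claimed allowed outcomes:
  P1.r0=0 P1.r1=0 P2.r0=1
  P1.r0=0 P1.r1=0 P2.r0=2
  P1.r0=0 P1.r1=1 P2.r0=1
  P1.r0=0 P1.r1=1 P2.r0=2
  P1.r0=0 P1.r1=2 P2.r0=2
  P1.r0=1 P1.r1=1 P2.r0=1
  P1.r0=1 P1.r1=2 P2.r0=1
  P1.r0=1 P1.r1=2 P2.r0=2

outcome vector order: (P1.r0,P1.r1,P2.r0)
[SC] allowed = {001, 002, 011, 012, 021, 022, 111, 121, 122}
SC∖claimed = {021}

missing: P1.r0=0 P1.r1=2 P2.r0=1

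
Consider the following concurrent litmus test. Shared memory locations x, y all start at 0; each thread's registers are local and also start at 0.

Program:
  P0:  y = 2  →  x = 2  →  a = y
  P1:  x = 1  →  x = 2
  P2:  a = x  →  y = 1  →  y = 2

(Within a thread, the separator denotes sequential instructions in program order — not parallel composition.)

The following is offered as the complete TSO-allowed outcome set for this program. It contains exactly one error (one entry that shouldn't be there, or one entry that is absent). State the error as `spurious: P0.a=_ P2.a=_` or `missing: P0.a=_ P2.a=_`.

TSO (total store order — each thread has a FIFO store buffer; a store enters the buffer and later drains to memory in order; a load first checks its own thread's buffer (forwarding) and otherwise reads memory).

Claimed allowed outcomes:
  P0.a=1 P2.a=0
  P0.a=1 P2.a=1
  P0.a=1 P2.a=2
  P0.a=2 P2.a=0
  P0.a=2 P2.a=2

missing: P0.a=2 P2.a=1

outcome vector order: (P0.a,P2.a)
TSO (6): 10 11 12 20 21 22
TSO∖claimed = {21}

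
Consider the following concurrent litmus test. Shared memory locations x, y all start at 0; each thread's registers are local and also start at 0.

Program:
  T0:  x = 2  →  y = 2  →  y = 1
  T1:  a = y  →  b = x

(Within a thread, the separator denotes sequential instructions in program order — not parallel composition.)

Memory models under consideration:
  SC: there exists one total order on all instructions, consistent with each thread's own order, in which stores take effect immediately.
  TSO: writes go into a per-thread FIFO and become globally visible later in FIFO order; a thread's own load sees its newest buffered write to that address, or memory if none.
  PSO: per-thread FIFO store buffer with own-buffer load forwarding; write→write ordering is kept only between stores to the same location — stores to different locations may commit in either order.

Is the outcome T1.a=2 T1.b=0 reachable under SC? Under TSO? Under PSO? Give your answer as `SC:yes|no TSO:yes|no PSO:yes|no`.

SC:no TSO:no PSO:yes

outcome vector order: (T1.a,T1.b)
SC: 4 outcomes — {<0 0>; <0 2>; <1 2>; <2 2>}
TSO: 4 outcomes — {<0 0>; <0 2>; <1 2>; <2 2>}
PSO: 6 outcomes — {<0 0>; <0 2>; <1 0>; <1 2>; <2 0>; <2 2>}
target <2 0> ∈ {PSO}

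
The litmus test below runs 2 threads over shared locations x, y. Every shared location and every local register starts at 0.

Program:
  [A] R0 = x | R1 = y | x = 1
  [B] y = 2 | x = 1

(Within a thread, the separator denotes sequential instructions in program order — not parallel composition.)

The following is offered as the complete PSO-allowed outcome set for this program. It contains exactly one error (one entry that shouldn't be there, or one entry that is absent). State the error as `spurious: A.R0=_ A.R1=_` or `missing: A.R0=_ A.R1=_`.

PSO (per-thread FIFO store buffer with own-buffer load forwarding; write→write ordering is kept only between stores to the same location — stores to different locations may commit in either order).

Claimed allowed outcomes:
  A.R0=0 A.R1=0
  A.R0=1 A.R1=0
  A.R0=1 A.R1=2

missing: A.R0=0 A.R1=2

outcome vector order: (A.R0,A.R1)
PSO (4): <0 0> <0 2> <1 0> <1 2>
PSO∖claimed = {<0 2>}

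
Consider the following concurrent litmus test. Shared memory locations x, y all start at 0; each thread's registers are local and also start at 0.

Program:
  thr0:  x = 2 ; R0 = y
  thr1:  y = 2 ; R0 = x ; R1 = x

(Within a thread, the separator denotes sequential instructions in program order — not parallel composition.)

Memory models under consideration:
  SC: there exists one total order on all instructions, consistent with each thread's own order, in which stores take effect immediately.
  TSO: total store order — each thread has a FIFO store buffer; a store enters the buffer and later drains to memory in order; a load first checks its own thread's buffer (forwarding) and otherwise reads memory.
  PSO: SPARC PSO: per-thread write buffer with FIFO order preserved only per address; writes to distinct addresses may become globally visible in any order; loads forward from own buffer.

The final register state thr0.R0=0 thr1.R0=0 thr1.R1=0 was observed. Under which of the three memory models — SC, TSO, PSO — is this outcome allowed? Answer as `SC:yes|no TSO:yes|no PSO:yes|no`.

SC:no TSO:yes PSO:yes

outcome vector order: (thr0.R0,thr1.R0,thr1.R1)
[SC] allowed = {<0 2 2>, <2 0 0>, <2 0 2>, <2 2 2>}
[TSO] allowed = {<0 0 0>, <0 0 2>, <0 2 2>, <2 0 0>, <2 0 2>, <2 2 2>}
[PSO] allowed = {<0 0 0>, <0 0 2>, <0 2 2>, <2 0 0>, <2 0 2>, <2 2 2>}
target <0 0 0> ∈ {TSO,PSO}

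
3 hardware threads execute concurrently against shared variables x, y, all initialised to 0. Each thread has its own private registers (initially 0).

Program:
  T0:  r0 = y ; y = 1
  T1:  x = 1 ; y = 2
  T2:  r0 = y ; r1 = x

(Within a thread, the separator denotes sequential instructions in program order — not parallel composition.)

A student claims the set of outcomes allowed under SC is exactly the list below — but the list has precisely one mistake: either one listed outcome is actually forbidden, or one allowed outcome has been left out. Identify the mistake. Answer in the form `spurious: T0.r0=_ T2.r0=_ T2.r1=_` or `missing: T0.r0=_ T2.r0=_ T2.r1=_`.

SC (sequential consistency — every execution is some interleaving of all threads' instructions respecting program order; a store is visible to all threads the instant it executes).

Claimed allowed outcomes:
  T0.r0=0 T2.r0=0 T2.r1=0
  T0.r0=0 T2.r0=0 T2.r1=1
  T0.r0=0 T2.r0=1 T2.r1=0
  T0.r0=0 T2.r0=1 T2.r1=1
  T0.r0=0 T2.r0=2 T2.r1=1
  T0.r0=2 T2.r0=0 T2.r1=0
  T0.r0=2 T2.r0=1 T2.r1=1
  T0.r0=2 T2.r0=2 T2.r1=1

missing: T0.r0=2 T2.r0=0 T2.r1=1

outcome vector order: (T0.r0,T2.r0,T2.r1)
[SC] allowed = {(0,0,0); (0,0,1); (0,1,0); (0,1,1); (0,2,1); (2,0,0); (2,0,1); (2,1,1); (2,2,1)}
SC∖claimed = {(2,0,1)}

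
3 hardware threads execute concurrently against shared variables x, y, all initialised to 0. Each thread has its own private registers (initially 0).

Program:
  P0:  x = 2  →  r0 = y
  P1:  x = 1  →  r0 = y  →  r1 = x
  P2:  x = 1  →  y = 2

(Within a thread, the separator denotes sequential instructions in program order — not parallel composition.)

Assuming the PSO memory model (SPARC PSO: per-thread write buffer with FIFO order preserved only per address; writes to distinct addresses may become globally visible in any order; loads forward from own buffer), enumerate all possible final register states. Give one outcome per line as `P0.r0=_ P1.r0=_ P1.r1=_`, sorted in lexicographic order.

P0.r0=0 P1.r0=0 P1.r1=1
P0.r0=0 P1.r0=0 P1.r1=2
P0.r0=0 P1.r0=2 P1.r1=1
P0.r0=0 P1.r0=2 P1.r1=2
P0.r0=2 P1.r0=0 P1.r1=1
P0.r0=2 P1.r0=0 P1.r1=2
P0.r0=2 P1.r0=2 P1.r1=1
P0.r0=2 P1.r0=2 P1.r1=2

outcome vector order: (P0.r0,P1.r0,P1.r1)
|PSO outcomes| = 8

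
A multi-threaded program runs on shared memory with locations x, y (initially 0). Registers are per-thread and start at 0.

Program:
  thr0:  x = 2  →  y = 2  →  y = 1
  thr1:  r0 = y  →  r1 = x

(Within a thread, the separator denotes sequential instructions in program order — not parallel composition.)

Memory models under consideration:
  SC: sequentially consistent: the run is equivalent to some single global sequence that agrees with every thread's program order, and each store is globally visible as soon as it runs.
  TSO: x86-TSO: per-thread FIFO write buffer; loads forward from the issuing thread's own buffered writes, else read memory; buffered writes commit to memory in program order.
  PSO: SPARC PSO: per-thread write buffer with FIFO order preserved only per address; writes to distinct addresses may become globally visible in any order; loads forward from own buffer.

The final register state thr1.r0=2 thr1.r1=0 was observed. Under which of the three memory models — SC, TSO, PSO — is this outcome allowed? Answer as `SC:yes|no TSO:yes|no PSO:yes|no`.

SC:no TSO:no PSO:yes

outcome vector order: (thr1.r0,thr1.r1)
[SC] allowed = {00, 02, 12, 22}
[TSO] allowed = {00, 02, 12, 22}
[PSO] allowed = {00, 02, 10, 12, 20, 22}
target 20 ∈ {PSO}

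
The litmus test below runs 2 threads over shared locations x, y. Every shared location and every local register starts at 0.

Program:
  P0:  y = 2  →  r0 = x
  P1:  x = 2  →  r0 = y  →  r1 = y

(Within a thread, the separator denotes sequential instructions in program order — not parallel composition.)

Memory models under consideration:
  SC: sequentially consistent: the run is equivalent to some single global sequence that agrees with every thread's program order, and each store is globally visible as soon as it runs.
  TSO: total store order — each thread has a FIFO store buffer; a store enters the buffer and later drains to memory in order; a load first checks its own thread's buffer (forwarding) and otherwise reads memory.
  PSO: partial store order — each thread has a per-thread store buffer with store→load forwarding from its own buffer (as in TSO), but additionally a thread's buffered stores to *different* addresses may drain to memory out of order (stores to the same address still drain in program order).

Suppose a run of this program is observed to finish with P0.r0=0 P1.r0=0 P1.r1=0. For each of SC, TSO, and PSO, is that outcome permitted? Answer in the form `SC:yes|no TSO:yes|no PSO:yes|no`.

SC:no TSO:yes PSO:yes

outcome vector order: (P0.r0,P1.r0,P1.r1)
[SC] allowed = {<0 2 2> <2 0 0> <2 0 2> <2 2 2>}
[TSO] allowed = {<0 0 0> <0 0 2> <0 2 2> <2 0 0> <2 0 2> <2 2 2>}
[PSO] allowed = {<0 0 0> <0 0 2> <0 2 2> <2 0 0> <2 0 2> <2 2 2>}
target <0 0 0> ∈ {TSO,PSO}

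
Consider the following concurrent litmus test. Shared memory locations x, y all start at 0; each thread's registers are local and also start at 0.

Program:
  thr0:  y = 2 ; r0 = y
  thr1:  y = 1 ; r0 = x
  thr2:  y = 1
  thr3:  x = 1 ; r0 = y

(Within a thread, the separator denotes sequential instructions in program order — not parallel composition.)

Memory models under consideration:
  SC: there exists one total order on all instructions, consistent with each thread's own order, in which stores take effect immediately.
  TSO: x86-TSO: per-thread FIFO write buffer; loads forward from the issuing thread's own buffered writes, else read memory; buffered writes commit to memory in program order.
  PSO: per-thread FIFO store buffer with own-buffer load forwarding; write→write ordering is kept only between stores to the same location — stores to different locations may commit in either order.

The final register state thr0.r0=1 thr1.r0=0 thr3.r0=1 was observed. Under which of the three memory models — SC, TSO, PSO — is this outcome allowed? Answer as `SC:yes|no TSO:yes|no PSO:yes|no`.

outcome vector order: (thr0.r0,thr1.r0,thr3.r0)
SC (10): (1,0,1), (1,0,2), (1,1,0), (1,1,1), (1,1,2), (2,0,1), (2,0,2), (2,1,0), (2,1,1), (2,1,2)
TSO (12): (1,0,0), (1,0,1), (1,0,2), (1,1,0), (1,1,1), (1,1,2), (2,0,0), (2,0,1), (2,0,2), (2,1,0), (2,1,1), (2,1,2)
PSO (12): (1,0,0), (1,0,1), (1,0,2), (1,1,0), (1,1,1), (1,1,2), (2,0,0), (2,0,1), (2,0,2), (2,1,0), (2,1,1), (2,1,2)
target (1,0,1) ∈ {SC,TSO,PSO}

SC:yes TSO:yes PSO:yes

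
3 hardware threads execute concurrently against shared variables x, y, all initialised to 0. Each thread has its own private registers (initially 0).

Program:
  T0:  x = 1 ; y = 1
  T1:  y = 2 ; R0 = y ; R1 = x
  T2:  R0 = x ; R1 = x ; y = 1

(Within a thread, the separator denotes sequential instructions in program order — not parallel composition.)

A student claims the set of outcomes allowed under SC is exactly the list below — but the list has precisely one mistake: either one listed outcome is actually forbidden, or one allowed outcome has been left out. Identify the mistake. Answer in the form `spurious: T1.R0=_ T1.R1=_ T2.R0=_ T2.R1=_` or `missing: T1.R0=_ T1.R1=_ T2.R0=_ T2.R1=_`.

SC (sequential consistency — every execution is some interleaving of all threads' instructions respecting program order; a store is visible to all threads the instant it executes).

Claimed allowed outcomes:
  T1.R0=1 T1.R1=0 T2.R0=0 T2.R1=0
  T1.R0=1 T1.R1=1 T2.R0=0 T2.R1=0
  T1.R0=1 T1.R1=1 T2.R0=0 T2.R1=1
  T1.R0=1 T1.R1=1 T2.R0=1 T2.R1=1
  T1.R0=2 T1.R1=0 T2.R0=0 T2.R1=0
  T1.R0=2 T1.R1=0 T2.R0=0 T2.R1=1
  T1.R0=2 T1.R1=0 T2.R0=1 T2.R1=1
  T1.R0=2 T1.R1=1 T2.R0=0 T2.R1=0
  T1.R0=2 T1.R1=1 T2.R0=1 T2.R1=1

missing: T1.R0=2 T1.R1=1 T2.R0=0 T2.R1=1

outcome vector order: (T1.R0,T1.R1,T2.R0,T2.R1)
SC: 10 outcomes — {(1,0,0,0); (1,1,0,0); (1,1,0,1); (1,1,1,1); (2,0,0,0); (2,0,0,1); (2,0,1,1); (2,1,0,0); (2,1,0,1); (2,1,1,1)}
SC∖claimed = {(2,1,0,1)}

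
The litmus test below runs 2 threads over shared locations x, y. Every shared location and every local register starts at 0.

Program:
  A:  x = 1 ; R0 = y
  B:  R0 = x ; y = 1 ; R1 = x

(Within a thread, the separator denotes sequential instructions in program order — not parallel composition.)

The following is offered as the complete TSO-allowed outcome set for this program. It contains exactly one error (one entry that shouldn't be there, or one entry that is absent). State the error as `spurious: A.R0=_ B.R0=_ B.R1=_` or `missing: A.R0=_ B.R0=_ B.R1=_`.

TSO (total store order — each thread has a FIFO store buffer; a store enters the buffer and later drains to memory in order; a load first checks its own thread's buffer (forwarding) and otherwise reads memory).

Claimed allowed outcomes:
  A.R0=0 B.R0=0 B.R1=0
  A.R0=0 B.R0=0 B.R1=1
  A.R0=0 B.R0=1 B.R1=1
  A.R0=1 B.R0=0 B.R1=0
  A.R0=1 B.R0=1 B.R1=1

outcome vector order: (A.R0,B.R0,B.R1)
under TSO → (0,0,0) (0,0,1) (0,1,1) (1,0,0) (1,0,1) (1,1,1)
TSO∖claimed = {(1,0,1)}

missing: A.R0=1 B.R0=0 B.R1=1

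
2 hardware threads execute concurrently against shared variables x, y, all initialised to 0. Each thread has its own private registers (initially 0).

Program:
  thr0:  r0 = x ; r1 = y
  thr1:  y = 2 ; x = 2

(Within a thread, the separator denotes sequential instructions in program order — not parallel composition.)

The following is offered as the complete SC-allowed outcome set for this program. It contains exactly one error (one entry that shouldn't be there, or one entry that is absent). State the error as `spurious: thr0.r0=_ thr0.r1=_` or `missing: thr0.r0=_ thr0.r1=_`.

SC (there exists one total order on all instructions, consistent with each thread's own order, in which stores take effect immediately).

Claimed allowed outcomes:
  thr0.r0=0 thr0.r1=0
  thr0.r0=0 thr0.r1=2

missing: thr0.r0=2 thr0.r1=2

outcome vector order: (thr0.r0,thr0.r1)
SC (3): (0,0), (0,2), (2,2)
SC∖claimed = {(2,2)}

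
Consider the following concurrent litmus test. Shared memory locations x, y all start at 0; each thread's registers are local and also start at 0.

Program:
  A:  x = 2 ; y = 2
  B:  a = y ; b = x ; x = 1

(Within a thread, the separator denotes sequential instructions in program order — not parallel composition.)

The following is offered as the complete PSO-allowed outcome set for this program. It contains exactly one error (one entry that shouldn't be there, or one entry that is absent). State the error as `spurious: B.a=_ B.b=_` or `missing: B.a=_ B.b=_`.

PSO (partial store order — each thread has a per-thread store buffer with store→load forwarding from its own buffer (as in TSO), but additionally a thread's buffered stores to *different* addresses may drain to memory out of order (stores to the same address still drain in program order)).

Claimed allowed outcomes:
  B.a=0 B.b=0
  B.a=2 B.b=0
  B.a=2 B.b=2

missing: B.a=0 B.b=2

outcome vector order: (B.a,B.b)
PSO: 4 outcomes — {0/0 0/2 2/0 2/2}
PSO∖claimed = {0/2}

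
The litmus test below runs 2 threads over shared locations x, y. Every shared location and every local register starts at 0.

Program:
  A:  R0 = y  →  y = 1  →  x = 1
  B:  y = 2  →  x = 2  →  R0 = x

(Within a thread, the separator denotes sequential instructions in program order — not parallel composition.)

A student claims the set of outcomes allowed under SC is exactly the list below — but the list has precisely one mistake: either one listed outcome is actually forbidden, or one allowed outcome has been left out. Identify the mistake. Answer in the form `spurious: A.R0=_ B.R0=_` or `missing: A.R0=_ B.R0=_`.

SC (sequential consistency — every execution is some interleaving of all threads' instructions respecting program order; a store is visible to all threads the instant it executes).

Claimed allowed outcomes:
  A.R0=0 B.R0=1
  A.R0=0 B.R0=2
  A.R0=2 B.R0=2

outcome vector order: (A.R0,B.R0)
SC (4): 01, 02, 21, 22
SC∖claimed = {21}

missing: A.R0=2 B.R0=1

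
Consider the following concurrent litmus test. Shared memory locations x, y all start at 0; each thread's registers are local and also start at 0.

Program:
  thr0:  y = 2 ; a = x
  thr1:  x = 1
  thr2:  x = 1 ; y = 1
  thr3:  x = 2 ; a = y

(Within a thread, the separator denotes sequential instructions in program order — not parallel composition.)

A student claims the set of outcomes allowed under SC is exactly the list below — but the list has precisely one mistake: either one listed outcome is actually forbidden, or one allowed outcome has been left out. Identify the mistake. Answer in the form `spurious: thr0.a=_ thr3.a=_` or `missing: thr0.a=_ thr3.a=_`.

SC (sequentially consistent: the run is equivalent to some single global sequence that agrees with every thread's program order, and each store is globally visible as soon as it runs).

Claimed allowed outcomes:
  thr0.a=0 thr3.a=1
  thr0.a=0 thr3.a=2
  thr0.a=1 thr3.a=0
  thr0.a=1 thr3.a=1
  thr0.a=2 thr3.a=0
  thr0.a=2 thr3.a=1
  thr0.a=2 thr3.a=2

outcome vector order: (thr0.a,thr3.a)
[SC] allowed = {0/1; 0/2; 1/0; 1/1; 1/2; 2/0; 2/1; 2/2}
SC∖claimed = {1/2}

missing: thr0.a=1 thr3.a=2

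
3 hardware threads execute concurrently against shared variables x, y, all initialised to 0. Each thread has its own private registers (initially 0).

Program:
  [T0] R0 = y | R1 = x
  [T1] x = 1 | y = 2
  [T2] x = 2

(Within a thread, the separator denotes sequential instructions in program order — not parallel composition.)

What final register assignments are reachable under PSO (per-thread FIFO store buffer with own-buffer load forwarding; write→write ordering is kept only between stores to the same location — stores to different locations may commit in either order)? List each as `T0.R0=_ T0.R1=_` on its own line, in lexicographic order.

T0.R0=0 T0.R1=0
T0.R0=0 T0.R1=1
T0.R0=0 T0.R1=2
T0.R0=2 T0.R1=0
T0.R0=2 T0.R1=1
T0.R0=2 T0.R1=2

outcome vector order: (T0.R0,T0.R1)
|PSO outcomes| = 6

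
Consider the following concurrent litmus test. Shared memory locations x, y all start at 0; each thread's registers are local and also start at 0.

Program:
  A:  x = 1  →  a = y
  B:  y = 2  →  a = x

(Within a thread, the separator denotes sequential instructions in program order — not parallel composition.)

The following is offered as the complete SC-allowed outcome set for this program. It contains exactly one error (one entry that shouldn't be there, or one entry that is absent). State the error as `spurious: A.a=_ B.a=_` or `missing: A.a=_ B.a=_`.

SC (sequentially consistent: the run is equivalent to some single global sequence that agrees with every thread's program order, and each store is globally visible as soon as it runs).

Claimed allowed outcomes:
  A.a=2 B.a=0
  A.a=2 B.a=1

missing: A.a=0 B.a=1

outcome vector order: (A.a,B.a)
[SC] allowed = {(0,1), (2,0), (2,1)}
SC∖claimed = {(0,1)}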